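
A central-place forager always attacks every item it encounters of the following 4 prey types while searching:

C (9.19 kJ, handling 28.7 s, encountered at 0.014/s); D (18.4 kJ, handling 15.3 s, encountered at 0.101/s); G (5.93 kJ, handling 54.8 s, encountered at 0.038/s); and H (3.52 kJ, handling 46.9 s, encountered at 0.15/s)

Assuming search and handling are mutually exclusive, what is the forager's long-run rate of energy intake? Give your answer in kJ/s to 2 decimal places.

0.23 kJ/s

R = Σλ_iE_i / (1 + Σλ_ih_i)
Numerator: 0.014×9.19 + 0.101×18.4 + 0.038×5.93 + 0.15×3.52 = 2.74
Denominator: 1 + 0.014×28.7 + 0.101×15.3 + 0.038×54.8 + 0.15×46.9 = 12.06
R = 2.74/12.06 = 0.2271 kJ/s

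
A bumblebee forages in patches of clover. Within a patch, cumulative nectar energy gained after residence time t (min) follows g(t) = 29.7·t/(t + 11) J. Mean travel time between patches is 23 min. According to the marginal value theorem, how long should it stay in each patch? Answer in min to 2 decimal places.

15.91 min

Optimal t* satisfies g'(t*) = g(t*)/(T + t*).
g'(t) = 29.7·11/(t + 11)². Setting 29.7·11/(t+11)² = 29.7t/[(t+11)(23+t)] gives 11(23+t) = t(t+11), so t² = 11×23 = 253.
t* = √253 = 15.91 min.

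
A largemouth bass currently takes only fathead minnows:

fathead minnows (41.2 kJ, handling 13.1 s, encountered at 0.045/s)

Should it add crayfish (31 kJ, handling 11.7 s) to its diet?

Yes

Intake rate on the current diet: R = (0.045×41.2) / (1 + 0.045×13.1) = 1.854/1.589 = 1.166 kJ/s.
crayfish: E/h = 31/11.7 = 2.65 kJ/s.
2.65 > 1.166, so adding crayfish raises the average — include it.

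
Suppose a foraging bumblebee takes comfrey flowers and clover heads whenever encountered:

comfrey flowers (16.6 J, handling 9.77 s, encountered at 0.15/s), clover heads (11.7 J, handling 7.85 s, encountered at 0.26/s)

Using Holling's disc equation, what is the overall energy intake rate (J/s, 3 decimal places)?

1.228 J/s

R = (0.15×16.6 + 0.26×11.7) / (1 + 0.15×9.77 + 0.26×7.85) = 5.532/4.506 = 1.228 J/s.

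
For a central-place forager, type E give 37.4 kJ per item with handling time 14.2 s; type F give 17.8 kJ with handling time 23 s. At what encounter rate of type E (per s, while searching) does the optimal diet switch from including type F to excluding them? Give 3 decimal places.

The zero-one rule: include type F iff E₂/h₂ > λE₁/(1+λh₁). Equality gives the switch point.
λE₁h₂ = E₂ + λE₂h₁ ⇒ λ = E₂/(E₁h₂ − E₂h₁) = 17.8/(860.2 − 252.8) = 0.0293 per s.

0.029 per s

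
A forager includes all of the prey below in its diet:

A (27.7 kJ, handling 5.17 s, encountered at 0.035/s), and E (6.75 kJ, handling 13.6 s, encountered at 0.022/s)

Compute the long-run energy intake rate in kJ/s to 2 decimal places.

Energy encountered per unit search time: 0.035×27.7 + 0.022×6.75 = 1.118 kJ/s.
Handling time per unit search time: 0.035×5.17 + 0.022×13.6 = 0.4802.
Rate = 1.118/(1 + 0.4802) = 0.7553 kJ/s.

0.76 kJ/s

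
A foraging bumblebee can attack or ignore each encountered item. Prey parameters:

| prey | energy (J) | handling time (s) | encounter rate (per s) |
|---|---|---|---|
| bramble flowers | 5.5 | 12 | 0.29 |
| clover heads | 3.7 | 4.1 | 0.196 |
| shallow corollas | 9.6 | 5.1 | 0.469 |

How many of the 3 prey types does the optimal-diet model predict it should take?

1

E/h in descending order: shallow corollas 1.88, clover heads 0.902, bramble flowers 0.458 J/s. The optimal diet is the largest prefix of this list for which every included type satisfies E_i/h_i > R on the types above it.
Rate on top 1: 1.327. clover heads: 0.902 < 1.327 → exclude; stop.
Optimal diet: shallow corollas — 1 of 3 types.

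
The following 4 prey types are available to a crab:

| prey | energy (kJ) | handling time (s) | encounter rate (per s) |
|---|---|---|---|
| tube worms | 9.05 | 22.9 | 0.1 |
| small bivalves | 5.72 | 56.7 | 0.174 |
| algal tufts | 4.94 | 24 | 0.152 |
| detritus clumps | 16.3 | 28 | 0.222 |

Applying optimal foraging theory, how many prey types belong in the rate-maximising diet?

1

E/h in descending order: detritus clumps 0.582, tube worms 0.395, algal tufts 0.206, small bivalves 0.101 kJ/s. The optimal diet is the largest prefix of this list for which every included type satisfies E_i/h_i > R on the types above it.
Rate on top 1: 0.5015. tube worms: 0.395 < 0.5015 → exclude; stop.
Optimal diet: detritus clumps — 1 of 4 types.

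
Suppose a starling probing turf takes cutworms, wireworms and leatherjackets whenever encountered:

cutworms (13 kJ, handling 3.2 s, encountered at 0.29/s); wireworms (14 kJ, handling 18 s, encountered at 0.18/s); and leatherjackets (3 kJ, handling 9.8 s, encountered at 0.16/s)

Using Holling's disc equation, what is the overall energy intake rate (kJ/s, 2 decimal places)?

1.01 kJ/s

Energy encountered per unit search time: 0.29×13 + 0.18×14 + 0.16×3 = 6.77 kJ/s.
Handling time per unit search time: 0.29×3.2 + 0.18×18 + 0.16×9.8 = 5.736.
Rate = 6.77/(1 + 5.736) = 1.005 kJ/s.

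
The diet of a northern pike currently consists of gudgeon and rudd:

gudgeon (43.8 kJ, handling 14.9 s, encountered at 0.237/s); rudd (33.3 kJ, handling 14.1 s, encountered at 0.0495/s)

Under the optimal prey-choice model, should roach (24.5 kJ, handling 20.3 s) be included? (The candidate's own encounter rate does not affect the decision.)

No

On gudgeon and rudd alone, R = ΣλE/(1+Σλh) = 12.03/5.229 = 2.3 kJ/s.
Profitability of roach: 24.5/20.3 = 1.207 kJ/s.
Since 1.207 < R, time spent handling roach is better spent searching.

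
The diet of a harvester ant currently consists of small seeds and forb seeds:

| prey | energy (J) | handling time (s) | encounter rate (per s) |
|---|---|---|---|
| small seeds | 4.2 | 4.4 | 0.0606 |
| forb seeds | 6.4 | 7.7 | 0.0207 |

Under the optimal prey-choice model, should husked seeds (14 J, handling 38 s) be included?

On small seeds and forb seeds alone, R = ΣλE/(1+Σλh) = 0.387/1.426 = 0.2714 J/s.
Profitability of husked seeds: 14/38 = 0.3684 J/s.
0.3684 > 0.2714, so adding husked seeds raises the average — include it.

Yes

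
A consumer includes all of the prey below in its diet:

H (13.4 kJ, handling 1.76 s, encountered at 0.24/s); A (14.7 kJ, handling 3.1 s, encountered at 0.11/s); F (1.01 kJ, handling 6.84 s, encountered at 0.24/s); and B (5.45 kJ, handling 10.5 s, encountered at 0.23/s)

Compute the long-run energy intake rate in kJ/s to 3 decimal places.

R = (0.24×13.4 + 0.11×14.7 + 0.24×1.01 + 0.23×5.45) / (1 + 0.24×1.76 + 0.11×3.1 + 0.24×6.84 + 0.23×10.5) = 6.329/5.82 = 1.087 kJ/s.

1.087 kJ/s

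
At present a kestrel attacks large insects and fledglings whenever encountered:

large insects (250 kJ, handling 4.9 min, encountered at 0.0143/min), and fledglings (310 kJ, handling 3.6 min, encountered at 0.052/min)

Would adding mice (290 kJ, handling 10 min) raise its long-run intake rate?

Yes

Intake rate on the current diet: R = (0.0143×250 + 0.052×310) / (1 + 0.0143×4.9 + 0.052×3.6) = 19.7/1.257 = 15.66 kJ/min.
Profitability of mice: 290/10 = 29 kJ/min.
29 > 15.66, so adding mice raises the average — include it.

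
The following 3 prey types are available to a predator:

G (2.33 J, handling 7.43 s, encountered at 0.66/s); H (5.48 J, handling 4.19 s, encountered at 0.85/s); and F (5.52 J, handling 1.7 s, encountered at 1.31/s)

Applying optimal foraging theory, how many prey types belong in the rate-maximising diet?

Rank by E/h (J/s): F 3.25, H 1.31, G 0.314. Include each in turn until the next type's E/h falls below the running intake rate.
Rate on top 1: 2.241. H: 1.31 < 2.241 → exclude; stop.
Optimal diet: F — 1 of 3 types.

1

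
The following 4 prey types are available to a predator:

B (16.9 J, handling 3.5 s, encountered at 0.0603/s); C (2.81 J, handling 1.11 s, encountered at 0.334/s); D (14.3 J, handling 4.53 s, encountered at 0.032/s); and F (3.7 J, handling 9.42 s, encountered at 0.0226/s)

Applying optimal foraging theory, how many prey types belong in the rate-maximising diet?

3

Rank by E/h (J/s): B 4.83, D 3.16, C 2.53, F 0.393. Include each in turn until the next type's E/h falls below the running intake rate.
Rate on top 1: 0.8415. D: 3.16 > 0.8415 → include.
Rate on top 2: 1.089. C: 2.53 > 1.089 → include.
Rate on top 3: 1.399. F: 0.393 < 1.399 → exclude; stop.
Optimal diet: B, D, C — 3 of 4 types.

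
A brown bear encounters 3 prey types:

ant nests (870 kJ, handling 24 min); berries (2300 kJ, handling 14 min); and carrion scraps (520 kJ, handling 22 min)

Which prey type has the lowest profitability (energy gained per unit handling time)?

Profitability E/h (kJ/min): ant nests = 870/24 = 36.2, berries = 2300/14 = 164, carrion scraps = 520/22 = 23.6.
Ranked: berries > ant nests > carrion scraps.

carrion scraps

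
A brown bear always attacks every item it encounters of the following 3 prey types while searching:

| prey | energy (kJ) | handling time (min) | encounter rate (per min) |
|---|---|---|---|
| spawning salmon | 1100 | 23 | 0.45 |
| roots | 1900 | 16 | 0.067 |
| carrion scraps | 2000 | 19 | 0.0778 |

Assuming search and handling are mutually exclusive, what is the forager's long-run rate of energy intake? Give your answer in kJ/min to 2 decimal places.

55.96 kJ/min

R = (0.45×1100 + 0.067×1900 + 0.0778×2000) / (1 + 0.45×23 + 0.067×16 + 0.0778×19) = 777.9/13.9 = 55.96 kJ/min.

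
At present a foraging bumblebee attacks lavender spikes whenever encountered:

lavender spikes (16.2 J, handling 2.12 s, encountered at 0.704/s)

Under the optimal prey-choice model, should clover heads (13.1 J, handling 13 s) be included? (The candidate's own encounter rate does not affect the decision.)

No

Intake rate on the current diet: R = (0.704×16.2) / (1 + 0.704×2.12) = 11.4/2.492 = 4.576 J/s.
clover heads: E/h = 13.1/13 = 1.008 J/s.
Since 1.008 < R, time spent handling clover heads is better spent searching.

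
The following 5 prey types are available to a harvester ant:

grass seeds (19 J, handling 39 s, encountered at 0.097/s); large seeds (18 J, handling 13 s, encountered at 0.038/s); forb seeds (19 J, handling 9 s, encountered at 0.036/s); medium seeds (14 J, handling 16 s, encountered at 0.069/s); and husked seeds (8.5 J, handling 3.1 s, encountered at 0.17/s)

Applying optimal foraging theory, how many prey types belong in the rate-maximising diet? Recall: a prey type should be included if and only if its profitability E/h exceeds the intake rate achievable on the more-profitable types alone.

3

Rank by E/h (J/s): husked seeds 2.74, forb seeds 2.11, large seeds 1.38, medium seeds 0.875, grass seeds 0.487. Include each in turn until the next type's E/h falls below the running intake rate.
Rate on top 1: 0.9463. forb seeds: 2.11 > 0.9463 → include.
Rate on top 2: 1.15. large seeds: 1.38 > 1.15 → include.
Rate on top 3: 1.2. medium seeds: 0.875 < 1.2 → exclude; stop.
Optimal diet: husked seeds, forb seeds, large seeds — 3 of 5 types.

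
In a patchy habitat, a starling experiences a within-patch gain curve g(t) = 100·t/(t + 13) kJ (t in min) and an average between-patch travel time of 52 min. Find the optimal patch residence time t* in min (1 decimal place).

26.0 min

Optimal t* satisfies g'(t*) = g(t*)/(T + t*).
g'(t) = 100·13/(t + 13)². Setting 100·13/(t+13)² = 100t/[(t+13)(52+t)] gives 13(52+t) = t(t+13), so t² = 13×52 = 676.
t* = √676 = 26 min.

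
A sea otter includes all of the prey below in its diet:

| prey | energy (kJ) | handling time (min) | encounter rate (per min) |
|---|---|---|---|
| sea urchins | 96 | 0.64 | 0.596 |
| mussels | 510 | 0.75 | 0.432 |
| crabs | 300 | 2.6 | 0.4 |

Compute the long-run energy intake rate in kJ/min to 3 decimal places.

Energy encountered per unit search time: 0.596×96 + 0.432×510 + 0.4×300 = 397.5 kJ/min.
Handling time per unit search time: 0.596×0.64 + 0.432×0.75 + 0.4×2.6 = 1.745.
Rate = 397.5/(1 + 1.745) = 144.8 kJ/min.

144.799 kJ/min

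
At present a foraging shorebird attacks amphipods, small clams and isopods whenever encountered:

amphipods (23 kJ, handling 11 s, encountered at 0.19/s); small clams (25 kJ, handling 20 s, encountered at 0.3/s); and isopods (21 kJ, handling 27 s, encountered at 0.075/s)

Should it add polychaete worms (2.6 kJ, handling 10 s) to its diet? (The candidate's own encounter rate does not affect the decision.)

On amphipods, small clams and isopods alone, R = ΣλE/(1+Σλh) = 13.45/11.12 = 1.21 kJ/s.
polychaete worms: E/h = 2.6/10 = 0.26 kJ/s.
Since 0.26 < R, time spent handling polychaete worms is better spent searching.

No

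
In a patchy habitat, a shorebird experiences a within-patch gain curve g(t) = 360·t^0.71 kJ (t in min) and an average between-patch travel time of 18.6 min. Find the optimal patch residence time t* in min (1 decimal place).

45.5 min

By the marginal value theorem, leave when the instantaneous gain rate g'(t) equals the habitat-wide average g(t)/(T + t).
g'(t) = 0.71·360·t^-0.29. Setting 0.71·360·t^-0.29 = 360·t^0.71/(18.6+t) gives 0.71(18.6+t) = t, so 0.29·t = 0.71×18.6.
t* = 0.71×18.6/0.29 = 45.54 min.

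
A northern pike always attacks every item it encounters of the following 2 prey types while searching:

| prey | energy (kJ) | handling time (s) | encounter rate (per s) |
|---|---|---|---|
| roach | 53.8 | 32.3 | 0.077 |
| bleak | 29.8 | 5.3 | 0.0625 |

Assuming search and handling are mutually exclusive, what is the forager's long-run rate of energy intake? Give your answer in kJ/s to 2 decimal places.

1.57 kJ/s

R = (0.077×53.8 + 0.0625×29.8) / (1 + 0.077×32.3 + 0.0625×5.3) = 6.005/3.818 = 1.573 kJ/s.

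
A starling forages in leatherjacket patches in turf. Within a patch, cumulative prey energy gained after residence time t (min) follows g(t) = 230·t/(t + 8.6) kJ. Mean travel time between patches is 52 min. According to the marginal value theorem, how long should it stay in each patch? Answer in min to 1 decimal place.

21.1 min

Optimal t* satisfies g'(t*) = g(t*)/(T + t*).
g'(t) = 230·8.6/(t + 8.6)². Setting 230·8.6/(t+8.6)² = 230t/[(t+8.6)(52+t)] gives 8.6(52+t) = t(t+8.6), so t² = 8.6×52 = 447.2.
t* = √447.2 = 21.15 min.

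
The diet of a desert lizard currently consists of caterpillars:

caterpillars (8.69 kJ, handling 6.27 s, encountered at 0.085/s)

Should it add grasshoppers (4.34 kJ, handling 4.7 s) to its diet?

On caterpillars alone, R = ΣλE/(1+Σλh) = 0.7387/1.533 = 0.4818 kJ/s.
Profitability of grasshoppers: 4.34/4.7 = 0.9234 kJ/s.
0.9234 > 0.4818, so adding grasshoppers raises the average — include it.

Yes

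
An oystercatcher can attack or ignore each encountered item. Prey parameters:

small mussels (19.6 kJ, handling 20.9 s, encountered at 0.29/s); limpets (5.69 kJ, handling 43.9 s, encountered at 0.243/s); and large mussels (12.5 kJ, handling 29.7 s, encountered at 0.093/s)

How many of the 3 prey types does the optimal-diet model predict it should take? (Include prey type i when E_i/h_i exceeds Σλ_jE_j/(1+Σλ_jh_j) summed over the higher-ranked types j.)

1

E/h in descending order: small mussels 0.938, large mussels 0.421, limpets 0.13 kJ/s. The optimal diet is the largest prefix of this list for which every included type satisfies E_i/h_i > R on the types above it.
Rate on top 1: 0.805. large mussels: 0.421 < 0.805 → exclude; stop.
Optimal diet: small mussels — 1 of 3 types.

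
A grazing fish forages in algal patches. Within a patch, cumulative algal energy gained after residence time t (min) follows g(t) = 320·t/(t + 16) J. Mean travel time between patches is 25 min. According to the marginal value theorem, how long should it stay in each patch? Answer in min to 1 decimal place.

By the marginal value theorem, leave when the instantaneous gain rate g'(t) equals the habitat-wide average g(t)/(T + t).
g'(t) = 320·16/(t + 16)². Setting 320·16/(t+16)² = 320t/[(t+16)(25+t)] gives 16(25+t) = t(t+16), so t² = 16×25 = 400.
t* = √400 = 20 min.

20.0 min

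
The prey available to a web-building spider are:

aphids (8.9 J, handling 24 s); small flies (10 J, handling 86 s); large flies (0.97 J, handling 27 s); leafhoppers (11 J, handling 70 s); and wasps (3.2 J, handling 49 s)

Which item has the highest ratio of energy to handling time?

In descending order of E/h:
aphids: 8.9/24 = 0.371 J/s
leafhoppers: 11/70 = 0.157 J/s
small flies: 10/86 = 0.116 J/s
wasps: 3.2/49 = 0.0653 J/s
large flies: 0.97/27 = 0.0359 J/s

aphids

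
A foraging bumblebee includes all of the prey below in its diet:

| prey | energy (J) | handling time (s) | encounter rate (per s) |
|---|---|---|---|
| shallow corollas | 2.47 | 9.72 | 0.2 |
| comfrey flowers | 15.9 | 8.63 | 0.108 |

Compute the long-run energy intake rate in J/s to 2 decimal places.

Energy encountered per unit search time: 0.2×2.47 + 0.108×15.9 = 2.211 J/s.
Handling time per unit search time: 0.2×9.72 + 0.108×8.63 = 2.876.
Rate = 2.211/(1 + 2.876) = 0.5705 J/s.

0.57 J/s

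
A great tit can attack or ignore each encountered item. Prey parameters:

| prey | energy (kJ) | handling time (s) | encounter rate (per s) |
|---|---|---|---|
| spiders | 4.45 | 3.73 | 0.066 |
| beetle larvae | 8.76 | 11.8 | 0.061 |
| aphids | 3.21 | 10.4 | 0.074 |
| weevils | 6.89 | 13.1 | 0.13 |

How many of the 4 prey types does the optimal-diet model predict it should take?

E/h in descending order: spiders 1.19, beetle larvae 0.742, weevils 0.526, aphids 0.309 kJ/s. The optimal diet is the largest prefix of this list for which every included type satisfies E_i/h_i > R on the types above it.
Rate on top 1: 0.2357. beetle larvae: 0.742 > 0.2357 → include.
Rate on top 2: 0.4212. weevils: 0.526 > 0.4212 → include.
Rate on top 3: 0.4698. aphids: 0.309 < 0.4698 → exclude; stop.
Optimal diet: spiders, beetle larvae, weevils — 3 of 4 types.

3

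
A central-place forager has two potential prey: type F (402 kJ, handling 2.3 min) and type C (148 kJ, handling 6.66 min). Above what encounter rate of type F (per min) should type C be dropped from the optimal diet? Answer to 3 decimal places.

0.063 per min

At the threshold, the rate on type F alone equals the profitability of type C: λ·402/(1 + λ·2.3) = 148/6.66 = 22.22.
Rearranging, λ(402 − 22.22×2.3) = 22.22, so λ = 22.22/350.9 = 0.06333 per min.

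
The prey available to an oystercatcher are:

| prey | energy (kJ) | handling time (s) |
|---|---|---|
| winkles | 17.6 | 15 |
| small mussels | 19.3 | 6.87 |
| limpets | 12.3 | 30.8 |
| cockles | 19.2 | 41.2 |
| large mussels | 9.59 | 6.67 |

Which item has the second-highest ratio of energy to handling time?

large mussels

In descending order of E/h:
small mussels: 19.3/6.87 = 2.81 kJ/s
large mussels: 9.59/6.67 = 1.44 kJ/s
winkles: 17.6/15 = 1.17 kJ/s
cockles: 19.2/41.2 = 0.466 kJ/s
limpets: 12.3/30.8 = 0.399 kJ/s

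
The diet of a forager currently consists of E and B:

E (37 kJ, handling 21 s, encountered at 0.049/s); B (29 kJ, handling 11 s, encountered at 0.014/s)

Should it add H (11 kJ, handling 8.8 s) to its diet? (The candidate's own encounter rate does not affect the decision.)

Yes

On E and B alone, R = ΣλE/(1+Σλh) = 2.219/2.183 = 1.016 kJ/s.
Profitability of H: 11/8.8 = 1.25 kJ/s.
1.25 > 1.016, so adding H raises the average — include it.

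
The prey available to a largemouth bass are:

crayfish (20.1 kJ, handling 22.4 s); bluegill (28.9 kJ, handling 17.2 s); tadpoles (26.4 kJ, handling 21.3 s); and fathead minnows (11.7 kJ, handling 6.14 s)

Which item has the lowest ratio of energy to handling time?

In descending order of E/h:
fathead minnows: 11.7/6.14 = 1.91 kJ/s
bluegill: 28.9/17.2 = 1.68 kJ/s
tadpoles: 26.4/21.3 = 1.24 kJ/s
crayfish: 20.1/22.4 = 0.897 kJ/s

crayfish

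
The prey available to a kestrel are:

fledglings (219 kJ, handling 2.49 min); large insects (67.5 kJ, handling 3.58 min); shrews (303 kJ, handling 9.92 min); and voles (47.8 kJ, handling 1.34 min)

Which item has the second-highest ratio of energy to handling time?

Profitability E/h (kJ/min): fledglings = 219/2.49 = 88, large insects = 67.5/3.58 = 18.9, shrews = 303/9.92 = 30.5, voles = 47.8/1.34 = 35.7.
Ranked: fledglings > voles > shrews > large insects.

voles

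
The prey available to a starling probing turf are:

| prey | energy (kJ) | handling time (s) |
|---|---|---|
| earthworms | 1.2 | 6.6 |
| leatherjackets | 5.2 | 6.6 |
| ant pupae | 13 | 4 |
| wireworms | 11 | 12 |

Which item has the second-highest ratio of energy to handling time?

wireworms

In descending order of E/h:
ant pupae: 13/4 = 3.25 kJ/s
wireworms: 11/12 = 0.917 kJ/s
leatherjackets: 5.2/6.6 = 0.788 kJ/s
earthworms: 1.2/6.6 = 0.182 kJ/s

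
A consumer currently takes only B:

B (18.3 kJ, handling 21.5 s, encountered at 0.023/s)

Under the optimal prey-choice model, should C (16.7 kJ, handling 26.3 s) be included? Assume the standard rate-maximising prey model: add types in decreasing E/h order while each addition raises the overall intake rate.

Yes

Current rate: (0.023×18.3)/(1 + 0.023×21.5) = 0.2816 kJ/s.
Profitability of C: 16.7/26.3 = 0.635 kJ/s.
Since 0.635 > R, including C increases the long-run rate.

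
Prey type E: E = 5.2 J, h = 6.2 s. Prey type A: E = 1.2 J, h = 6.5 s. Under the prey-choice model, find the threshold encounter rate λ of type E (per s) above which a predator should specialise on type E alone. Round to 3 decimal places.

0.046 per s

The zero-one rule: include type A iff E₂/h₂ > λE₁/(1+λh₁). Equality gives the switch point.
λE₁h₂ = E₂ + λE₂h₁ ⇒ λ = E₂/(E₁h₂ − E₂h₁) = 1.2/(33.8 − 7.44) = 0.04552 per s.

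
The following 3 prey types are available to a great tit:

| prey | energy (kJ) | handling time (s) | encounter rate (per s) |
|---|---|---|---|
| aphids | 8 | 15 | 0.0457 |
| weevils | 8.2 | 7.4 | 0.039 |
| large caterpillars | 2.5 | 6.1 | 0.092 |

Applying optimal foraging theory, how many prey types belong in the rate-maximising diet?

3

Rank by E/h (kJ/s): weevils 1.11, aphids 0.533, large caterpillars 0.41. Include each in turn until the next type's E/h falls below the running intake rate.
Rate on top 1: 0.2482. aphids: 0.533 > 0.2482 → include.
Rate on top 2: 0.3472. large caterpillars: 0.41 > 0.3472 → include.
Optimal diet: weevils, aphids, large caterpillars — 3 of 3 types.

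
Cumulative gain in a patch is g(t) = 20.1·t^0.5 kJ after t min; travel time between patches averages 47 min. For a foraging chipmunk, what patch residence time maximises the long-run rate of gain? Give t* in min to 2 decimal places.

47.00 min

By the marginal value theorem, leave when the instantaneous gain rate g'(t) equals the habitat-wide average g(t)/(T + t).
g'(t) = 0.5·20.1·t^-0.5. Setting 0.5·20.1·t^-0.5 = 20.1·t^0.5/(47+t) gives 0.5(47+t) = t, so 0.50·t = 0.5×47.
t* = 0.5×47/0.50 = 47 min.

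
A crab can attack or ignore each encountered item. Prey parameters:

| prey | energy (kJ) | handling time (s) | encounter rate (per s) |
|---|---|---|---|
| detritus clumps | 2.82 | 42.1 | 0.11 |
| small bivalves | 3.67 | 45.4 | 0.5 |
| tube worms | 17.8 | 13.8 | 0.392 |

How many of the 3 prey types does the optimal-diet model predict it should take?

1

Profitabilities (E/h, kJ/s): tube worms 1.29, small bivalves 0.0808, detritus clumps 0.067. Add prey in this order while the next type's profitability exceeds the intake rate on those already taken.
Rate on top 1: 1.089. small bivalves: 0.0808 < 1.089 → exclude; stop.
Optimal diet: tube worms — 1 of 3 types.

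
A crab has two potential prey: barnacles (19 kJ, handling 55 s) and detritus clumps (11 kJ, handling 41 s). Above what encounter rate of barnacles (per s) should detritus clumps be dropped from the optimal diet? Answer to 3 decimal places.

0.063 per s

The zero-one rule: include detritus clumps iff E₂/h₂ > λE₁/(1+λh₁). Equality gives the switch point.
λE₁h₂ = E₂ + λE₂h₁ ⇒ λ = E₂/(E₁h₂ − E₂h₁) = 11/(779 − 605) = 0.06322 per s.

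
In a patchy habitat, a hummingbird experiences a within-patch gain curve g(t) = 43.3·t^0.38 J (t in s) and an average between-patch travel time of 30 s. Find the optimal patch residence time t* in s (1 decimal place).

Maximise g(t)/(T+t): set derivative to zero → g'(t)(T+t) = g(t).
g'(t) = 0.38·43.3·t^-0.62. Setting 0.38·43.3·t^-0.62 = 43.3·t^0.38/(30+t) gives 0.38(30+t) = t, so 0.62·t = 0.38×30.
t* = 0.38×30/0.62 = 18.39 s.

18.4 s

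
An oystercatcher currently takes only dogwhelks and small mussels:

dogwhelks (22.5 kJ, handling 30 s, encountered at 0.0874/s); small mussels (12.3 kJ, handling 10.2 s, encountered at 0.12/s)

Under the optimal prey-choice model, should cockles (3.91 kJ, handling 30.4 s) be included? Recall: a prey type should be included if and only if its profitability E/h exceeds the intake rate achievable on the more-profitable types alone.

No

Intake rate on the current diet: R = (0.0874×22.5 + 0.12×12.3) / (1 + 0.0874×30 + 0.12×10.2) = 3.442/4.846 = 0.7104 kJ/s.
cockles: E/h = 3.91/30.4 = 0.1286 kJ/s.
0.1286 < 0.7104, so adding cockles would lower the average — exclude it.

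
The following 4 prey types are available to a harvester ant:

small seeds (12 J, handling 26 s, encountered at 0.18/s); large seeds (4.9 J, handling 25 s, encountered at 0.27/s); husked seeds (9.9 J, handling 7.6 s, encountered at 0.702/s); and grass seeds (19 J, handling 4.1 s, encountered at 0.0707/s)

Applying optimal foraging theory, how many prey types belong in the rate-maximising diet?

Profitabilities (E/h, J/s): grass seeds 4.63, husked seeds 1.3, small seeds 0.462, large seeds 0.196. Add prey in this order while the next type's profitability exceeds the intake rate on those already taken.
Rate on top 1: 1.041. husked seeds: 1.3 > 1.041 → include.
Rate on top 2: 1.252. small seeds: 0.462 < 1.252 → exclude; stop.
Optimal diet: grass seeds, husked seeds — 2 of 4 types.

2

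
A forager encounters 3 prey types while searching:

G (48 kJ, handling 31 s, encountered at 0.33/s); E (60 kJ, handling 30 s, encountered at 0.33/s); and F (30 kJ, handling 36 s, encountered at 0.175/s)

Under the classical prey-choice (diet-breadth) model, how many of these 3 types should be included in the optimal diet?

Rank by E/h (kJ/s): E 2, G 1.55, F 0.833. Include each in turn until the next type's E/h falls below the running intake rate.
Rate on top 1: 1.817. G: 1.55 < 1.817 → exclude; stop.
Optimal diet: E — 1 of 3 types.

1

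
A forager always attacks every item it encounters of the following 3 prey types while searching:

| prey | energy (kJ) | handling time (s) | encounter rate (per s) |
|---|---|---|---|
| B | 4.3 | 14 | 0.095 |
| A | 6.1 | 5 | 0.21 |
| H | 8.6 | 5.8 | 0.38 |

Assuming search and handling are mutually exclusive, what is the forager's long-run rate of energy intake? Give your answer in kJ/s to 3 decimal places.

0.888 kJ/s

R = Σλ_iE_i / (1 + Σλ_ih_i)
Numerator: 0.095×4.3 + 0.21×6.1 + 0.38×8.6 = 4.957
Denominator: 1 + 0.095×14 + 0.21×5 + 0.38×5.8 = 5.584
R = 4.957/5.584 = 0.8878 kJ/s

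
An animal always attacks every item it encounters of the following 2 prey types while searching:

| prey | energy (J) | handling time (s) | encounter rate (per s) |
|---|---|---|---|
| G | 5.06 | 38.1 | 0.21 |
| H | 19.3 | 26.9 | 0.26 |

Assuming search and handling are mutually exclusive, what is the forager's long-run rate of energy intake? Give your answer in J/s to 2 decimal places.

R = Σλ_iE_i / (1 + Σλ_ih_i)
Numerator: 0.21×5.06 + 0.26×19.3 = 6.081
Denominator: 1 + 0.21×38.1 + 0.26×26.9 = 15.99
R = 6.081/15.99 = 0.3802 J/s

0.38 J/s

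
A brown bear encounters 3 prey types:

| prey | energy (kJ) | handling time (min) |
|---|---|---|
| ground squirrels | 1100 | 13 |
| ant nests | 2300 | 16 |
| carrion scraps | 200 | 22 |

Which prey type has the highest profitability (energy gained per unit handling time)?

ant nests

Profitability E/h (kJ/min): ground squirrels = 1100/13 = 84.6, ant nests = 2300/16 = 144, carrion scraps = 200/22 = 9.09.
Ranked: ant nests > ground squirrels > carrion scraps.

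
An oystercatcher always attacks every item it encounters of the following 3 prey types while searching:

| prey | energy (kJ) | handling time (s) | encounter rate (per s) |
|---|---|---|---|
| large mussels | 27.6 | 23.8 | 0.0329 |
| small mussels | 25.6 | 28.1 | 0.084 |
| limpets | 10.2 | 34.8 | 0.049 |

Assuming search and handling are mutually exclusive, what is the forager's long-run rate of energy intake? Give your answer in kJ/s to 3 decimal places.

R = Σλ_iE_i / (1 + Σλ_ih_i)
Numerator: 0.0329×27.6 + 0.084×25.6 + 0.049×10.2 = 3.558
Denominator: 1 + 0.0329×23.8 + 0.084×28.1 + 0.049×34.8 = 5.849
R = 3.558/5.849 = 0.6084 kJ/s

0.608 kJ/s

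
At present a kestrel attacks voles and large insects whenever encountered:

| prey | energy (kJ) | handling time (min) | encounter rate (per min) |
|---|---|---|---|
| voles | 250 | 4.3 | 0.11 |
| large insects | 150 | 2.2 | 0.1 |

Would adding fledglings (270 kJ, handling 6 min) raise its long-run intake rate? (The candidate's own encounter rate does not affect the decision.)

On voles and large insects alone, R = ΣλE/(1+Σλh) = 42.5/1.693 = 25.1 kJ/min.
Profitability of fledglings: 270/6 = 45 kJ/min.
45 > 25.1, so adding fledglings raises the average — include it.

Yes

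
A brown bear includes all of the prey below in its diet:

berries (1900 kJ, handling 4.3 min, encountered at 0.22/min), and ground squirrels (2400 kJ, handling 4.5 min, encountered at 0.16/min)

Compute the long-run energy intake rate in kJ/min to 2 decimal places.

R = Σλ_iE_i / (1 + Σλ_ih_i)
Numerator: 0.22×1900 + 0.16×2400 = 802
Denominator: 1 + 0.22×4.3 + 0.16×4.5 = 2.666
R = 802/2.666 = 300.8 kJ/min

300.83 kJ/min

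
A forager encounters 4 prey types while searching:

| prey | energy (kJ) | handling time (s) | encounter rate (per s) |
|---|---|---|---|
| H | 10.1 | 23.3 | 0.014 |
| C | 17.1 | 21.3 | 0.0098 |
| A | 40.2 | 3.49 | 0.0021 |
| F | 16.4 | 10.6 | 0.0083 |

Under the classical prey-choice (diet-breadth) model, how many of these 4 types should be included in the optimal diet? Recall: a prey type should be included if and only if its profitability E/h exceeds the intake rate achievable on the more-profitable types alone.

Rank by E/h (kJ/s): A 11.5, F 1.55, C 0.803, H 0.433. Include each in turn until the next type's E/h falls below the running intake rate.
Rate on top 1: 0.08381. F: 1.55 > 0.08381 → include.
Rate on top 2: 0.2013. C: 0.803 > 0.2013 → include.
Rate on top 3: 0.2976. H: 0.433 > 0.2976 → include.
Optimal diet: A, F, C, H — 4 of 4 types.

4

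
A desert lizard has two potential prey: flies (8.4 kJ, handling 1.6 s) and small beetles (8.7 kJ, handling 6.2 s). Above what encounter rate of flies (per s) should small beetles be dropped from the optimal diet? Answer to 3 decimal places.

0.228 per s

At the threshold, the rate on flies alone equals the profitability of small beetles: λ·8.4/(1 + λ·1.6) = 8.7/6.2 = 1.403.
Rearranging, λ(8.4 − 1.403×1.6) = 1.403, so λ = 1.403/6.155 = 0.228 per s.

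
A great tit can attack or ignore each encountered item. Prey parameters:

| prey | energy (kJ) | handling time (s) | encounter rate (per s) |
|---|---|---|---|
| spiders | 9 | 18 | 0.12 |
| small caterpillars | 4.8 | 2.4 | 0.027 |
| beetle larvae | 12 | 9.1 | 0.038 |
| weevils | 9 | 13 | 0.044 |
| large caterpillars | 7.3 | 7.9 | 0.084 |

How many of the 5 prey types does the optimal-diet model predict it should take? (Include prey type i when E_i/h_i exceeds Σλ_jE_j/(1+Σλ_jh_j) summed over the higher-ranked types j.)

4

E/h in descending order: small caterpillars 2, beetle larvae 1.32, large caterpillars 0.924, weevils 0.692, spiders 0.5 kJ/s. The optimal diet is the largest prefix of this list for which every included type satisfies E_i/h_i > R on the types above it.
Rate on top 1: 0.1217. beetle larvae: 1.32 > 0.1217 → include.
Rate on top 2: 0.4151. large caterpillars: 0.924 > 0.4151 → include.
Rate on top 3: 0.578. weevils: 0.692 > 0.578 → include.
Rate on top 4: 0.6027. spiders: 0.5 < 0.6027 → exclude; stop.
Optimal diet: small caterpillars, beetle larvae, large caterpillars, weevils — 4 of 5 types.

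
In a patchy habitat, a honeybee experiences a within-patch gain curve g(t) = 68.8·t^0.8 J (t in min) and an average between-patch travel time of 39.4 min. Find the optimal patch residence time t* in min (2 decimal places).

157.60 min

Optimal t* satisfies g'(t*) = g(t*)/(T + t*).
g'(t) = 0.8·68.8·t^-0.2. Setting 0.8·68.8·t^-0.2 = 68.8·t^0.8/(39.4+t) gives 0.8(39.4+t) = t, so 0.20·t = 0.8×39.4.
t* = 0.8×39.4/0.20 = 157.6 min.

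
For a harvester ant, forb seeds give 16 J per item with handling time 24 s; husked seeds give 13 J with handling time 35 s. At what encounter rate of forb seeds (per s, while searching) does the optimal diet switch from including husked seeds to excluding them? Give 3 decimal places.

The zero-one rule: include husked seeds iff E₂/h₂ > λE₁/(1+λh₁). Equality gives the switch point.
λE₁h₂ = E₂ + λE₂h₁ ⇒ λ = E₂/(E₁h₂ − E₂h₁) = 13/(560 − 312) = 0.05242 per s.

0.052 per s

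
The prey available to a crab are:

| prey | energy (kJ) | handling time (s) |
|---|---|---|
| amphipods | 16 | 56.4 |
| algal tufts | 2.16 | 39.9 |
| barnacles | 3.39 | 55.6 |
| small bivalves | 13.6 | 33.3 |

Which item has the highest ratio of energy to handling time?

In descending order of E/h:
small bivalves: 13.6/33.3 = 0.408 kJ/s
amphipods: 16/56.4 = 0.284 kJ/s
barnacles: 3.39/55.6 = 0.061 kJ/s
algal tufts: 2.16/39.9 = 0.0541 kJ/s

small bivalves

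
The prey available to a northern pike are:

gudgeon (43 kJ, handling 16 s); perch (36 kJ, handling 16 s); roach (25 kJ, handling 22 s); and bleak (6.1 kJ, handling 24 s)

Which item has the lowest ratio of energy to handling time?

bleak

Profitability E/h (kJ/s): gudgeon = 43/16 = 2.69, perch = 36/16 = 2.25, roach = 25/22 = 1.14, bleak = 6.1/24 = 0.254.
Ranked: gudgeon > perch > roach > bleak.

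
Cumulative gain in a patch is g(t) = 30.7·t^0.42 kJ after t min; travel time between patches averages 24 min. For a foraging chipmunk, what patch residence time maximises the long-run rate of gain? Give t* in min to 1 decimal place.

Maximise g(t)/(T+t): set derivative to zero → g'(t)(T+t) = g(t).
g'(t) = 0.42·30.7·t^-0.58. Setting 0.42·30.7·t^-0.58 = 30.7·t^0.42/(24+t) gives 0.42(24+t) = t, so 0.58·t = 0.42×24.
t* = 0.42×24/0.58 = 17.38 min.

17.4 min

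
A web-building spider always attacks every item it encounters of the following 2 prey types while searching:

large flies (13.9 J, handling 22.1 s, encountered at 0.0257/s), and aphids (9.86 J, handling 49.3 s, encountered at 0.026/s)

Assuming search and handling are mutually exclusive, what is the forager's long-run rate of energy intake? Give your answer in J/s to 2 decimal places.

R = (0.0257×13.9 + 0.026×9.86) / (1 + 0.0257×22.1 + 0.026×49.3) = 0.6136/2.85 = 0.2153 J/s.

0.22 J/s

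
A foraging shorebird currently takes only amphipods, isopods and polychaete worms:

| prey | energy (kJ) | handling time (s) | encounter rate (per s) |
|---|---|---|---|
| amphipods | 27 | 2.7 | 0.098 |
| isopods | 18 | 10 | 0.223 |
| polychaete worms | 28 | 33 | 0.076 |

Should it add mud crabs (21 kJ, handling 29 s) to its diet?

Intake rate on the current diet: R = (0.098×27 + 0.223×18 + 0.076×28) / (1 + 0.098×2.7 + 0.223×10 + 0.076×33) = 8.788/6.003 = 1.464 kJ/s.
mud crabs: E/h = 21/29 = 0.7241 kJ/s.
0.7241 < 1.464, so adding mud crabs would lower the average — exclude it.

No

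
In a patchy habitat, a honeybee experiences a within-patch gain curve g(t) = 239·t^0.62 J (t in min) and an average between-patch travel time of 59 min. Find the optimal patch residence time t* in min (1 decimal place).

96.3 min

Maximise g(t)/(T+t): set derivative to zero → g'(t)(T+t) = g(t).
g'(t) = 0.62·239·t^-0.38. Setting 0.62·239·t^-0.38 = 239·t^0.62/(59+t) gives 0.62(59+t) = t, so 0.38·t = 0.62×59.
t* = 0.62×59/0.38 = 96.26 min.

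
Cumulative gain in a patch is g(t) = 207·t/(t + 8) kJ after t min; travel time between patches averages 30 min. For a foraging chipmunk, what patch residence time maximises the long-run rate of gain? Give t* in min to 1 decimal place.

By the marginal value theorem, leave when the instantaneous gain rate g'(t) equals the habitat-wide average g(t)/(T + t).
g'(t) = 207·8/(t + 8)². Setting 207·8/(t+8)² = 207t/[(t+8)(30+t)] gives 8(30+t) = t(t+8), so t² = 8×30 = 240.
t* = √240 = 15.49 min.

15.5 min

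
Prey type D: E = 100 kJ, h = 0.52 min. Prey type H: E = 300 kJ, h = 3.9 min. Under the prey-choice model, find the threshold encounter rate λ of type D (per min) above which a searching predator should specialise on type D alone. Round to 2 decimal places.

Drop type H once their profitability E₂/h₂ falls below the rate achievable on type D alone: E₂/h₂ = λE₁/(1 + λh₁).
Solve for λ: λE₁h₂ = E₂(1 + λh₁) → λ(E₁h₂ − E₂h₁) = E₂ → λ = E₂/(E₁h₂ − E₂h₁).
λ = 300/(100×3.9 − 300×0.52) = 300/234 = 1.282 per min.

1.28 per min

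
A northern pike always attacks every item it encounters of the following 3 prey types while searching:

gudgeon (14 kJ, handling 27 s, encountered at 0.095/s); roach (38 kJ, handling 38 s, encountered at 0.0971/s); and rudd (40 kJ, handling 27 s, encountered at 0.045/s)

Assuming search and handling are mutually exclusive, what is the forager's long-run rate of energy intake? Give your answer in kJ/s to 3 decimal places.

R = (0.095×14 + 0.0971×38 + 0.045×40) / (1 + 0.095×27 + 0.0971×38 + 0.045×27) = 6.82/8.47 = 0.8052 kJ/s.

0.805 kJ/s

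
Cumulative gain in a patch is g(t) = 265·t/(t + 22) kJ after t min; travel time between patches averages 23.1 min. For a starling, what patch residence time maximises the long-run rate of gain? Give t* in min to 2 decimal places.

Maximise g(t)/(T+t): set derivative to zero → g'(t)(T+t) = g(t).
g'(t) = 265·22/(t + 22)². Setting 265·22/(t+22)² = 265t/[(t+22)(23.1+t)] gives 22(23.1+t) = t(t+22), so t² = 22×23.1 = 508.2.
t* = √508.2 = 22.54 min.

22.54 min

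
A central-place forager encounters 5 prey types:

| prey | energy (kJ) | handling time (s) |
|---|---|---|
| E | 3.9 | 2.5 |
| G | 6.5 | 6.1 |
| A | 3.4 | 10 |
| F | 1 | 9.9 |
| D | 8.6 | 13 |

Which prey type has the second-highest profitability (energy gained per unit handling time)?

G

Profitability E/h (kJ/s): E = 3.9/2.5 = 1.56, G = 6.5/6.1 = 1.07, A = 3.4/10 = 0.34, F = 1/9.9 = 0.101, D = 8.6/13 = 0.662.
Ranked: E > G > D > A > F.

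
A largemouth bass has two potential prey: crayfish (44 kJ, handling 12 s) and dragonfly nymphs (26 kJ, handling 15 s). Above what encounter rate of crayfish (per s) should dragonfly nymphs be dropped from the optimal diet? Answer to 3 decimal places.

The zero-one rule: include dragonfly nymphs iff E₂/h₂ > λE₁/(1+λh₁). Equality gives the switch point.
λE₁h₂ = E₂ + λE₂h₁ ⇒ λ = E₂/(E₁h₂ − E₂h₁) = 26/(660 − 312) = 0.07471 per s.

0.075 per s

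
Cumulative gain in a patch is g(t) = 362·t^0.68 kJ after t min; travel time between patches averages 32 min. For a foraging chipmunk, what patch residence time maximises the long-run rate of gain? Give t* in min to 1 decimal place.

Maximise g(t)/(T+t): set derivative to zero → g'(t)(T+t) = g(t).
g'(t) = 0.68·362·t^-0.32. Setting 0.68·362·t^-0.32 = 362·t^0.68/(32+t) gives 0.68(32+t) = t, so 0.32·t = 0.68×32.
t* = 0.68×32/0.32 = 68 min.

68.0 min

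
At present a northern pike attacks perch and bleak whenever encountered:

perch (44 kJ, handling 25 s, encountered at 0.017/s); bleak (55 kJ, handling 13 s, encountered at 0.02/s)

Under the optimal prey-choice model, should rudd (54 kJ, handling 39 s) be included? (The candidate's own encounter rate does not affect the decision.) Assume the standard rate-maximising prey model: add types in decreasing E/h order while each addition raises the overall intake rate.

Yes

On perch and bleak alone, R = ΣλE/(1+Σλh) = 1.848/1.685 = 1.097 kJ/s.
Profitability of rudd: 54/39 = 1.385 kJ/s.
1.385 > 1.097, so adding rudd raises the average — include it.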